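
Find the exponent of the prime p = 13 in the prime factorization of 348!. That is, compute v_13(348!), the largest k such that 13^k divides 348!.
v_13(348!) = 28

Legendre's formula: v_p(n!) = Σ_{k ≥ 1} ⌊n / p^k⌋. For p = 13, n = 348, the terms are:
  ⌊348/13^1⌋ = ⌊348/13⌋ = 26
  ⌊348/13^2⌋ = ⌊348/169⌋ = 2
(the next term ⌊348/13^3⌋ = 0, terminating the sum). Summing: v_13(348!) = 26 + 2 = 28.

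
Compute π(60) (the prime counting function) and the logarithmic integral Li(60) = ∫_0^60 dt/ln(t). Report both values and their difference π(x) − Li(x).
π(60) = 17;  Li(60) ≈ 20.97;  π(x) − Li(x) ≈ -3.97.

Direct count of primes ≤ 60 gives π(60) = 17. Numerical evaluation of the logarithmic integral gives Li(60) ≈ 20.97. The difference π(x) − Li(x) ≈ -3.97 is typically negative for small/moderate x (Li(x) overestimates), though Littlewood's theorem shows this sign changes infinitely often.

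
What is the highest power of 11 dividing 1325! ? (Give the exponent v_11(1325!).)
v_11(1325!) = 130

Legendre's formula: v_p(n!) = Σ_{k ≥ 1} ⌊n / p^k⌋. For p = 11, n = 1325, the terms are:
  ⌊1325/11^1⌋ = ⌊1325/11⌋ = 120
  ⌊1325/11^2⌋ = ⌊1325/121⌋ = 10
(the next term ⌊1325/11^3⌋ = 0, terminating the sum). Summing: v_11(1325!) = 120 + 10 = 130.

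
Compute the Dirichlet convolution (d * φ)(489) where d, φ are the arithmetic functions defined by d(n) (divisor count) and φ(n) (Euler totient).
(d * φ)(489) = 656

Divisors of 489: [1, 3, 163, 489]. For each d | 489:
  d = 1: d(1) · φ(489/1) = 1 · 324 = 324
  d = 3: d(3) · φ(489/3) = 2 · 162 = 324
  d = 163: d(163) · φ(489/163) = 2 · 2 = 4
  d = 489: d(489) · φ(489/489) = 4 · 1 = 4
Summing: (d * φ)(489) = 324 + 324 + 4 + 4 = 656.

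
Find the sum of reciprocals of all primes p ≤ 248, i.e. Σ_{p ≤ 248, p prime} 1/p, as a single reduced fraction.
Σ 1/p = 506873196134241441348690763593294873492730445394823722837469097176314709804649267964680634478659521/256041159035492609053110100510385311995538591998443060216114576417920917800321526504084465112487730

π(248) = 53, so the primes ≤ 248 are [2, 3, 5, 7, 11, 13, 17, 19, 23, 29, 31, 37, 41, 43, 47, 53, 59, 61, 67, 71, 73, 79, 83, 89, 97, 101, 103, 107, 109, 113, 127, 131, 137, 139, 149, 151, 157, 163, 167, 173, 179, 181, 191, 193, 197, 199, 211, 223, 227, 229, 233, 239, 241]. Summing 1/p over these primes: 506873196134241441348690763593294873492730445394823722837469097176314709804649267964680634478659521/256041159035492609053110100510385311995538591998443060216114576417920917800321526504084465112487730 ≈ 1.9797. Mertens estimate ln ln(248) + 0.2615 ≈ 1.9687.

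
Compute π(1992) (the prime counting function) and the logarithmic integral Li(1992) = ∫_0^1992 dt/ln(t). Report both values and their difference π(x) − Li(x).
π(1992) = 300;  Li(1992) ≈ 313.76;  π(x) − Li(x) ≈ -13.76.

Direct count of primes ≤ 1992 gives π(1992) = 300. Numerical evaluation of the logarithmic integral gives Li(1992) ≈ 313.76. The difference π(x) − Li(x) ≈ -13.76 is typically negative for small/moderate x (Li(x) overestimates), though Littlewood's theorem shows this sign changes infinitely often.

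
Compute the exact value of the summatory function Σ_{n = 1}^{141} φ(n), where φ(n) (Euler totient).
Σ_{n ≤ 141} φ(n) = 6092

Compute φ(n) for each 1 ≤ n ≤ 141: φ(1) = 1, φ(2) = 1, φ(3) = 2, φ(4) = 2, φ(5) = 4, φ(6) = 2, φ(7) = 6, φ(8) = 4, φ(9) = 6, φ(10) = 4, φ(11) = 10, φ(12) = 4, φ(13) = 12, φ(14) = 6, φ(15) = 8, φ(16) = 8, φ(17) = 16, φ(18) = 6, φ(19) = 18, φ(20) = 8, φ(21) = 12, φ(22) = 10, φ(23) = 22, φ(24) = 8, φ(25) = 20, φ(26) = 12, φ(27) = 18, φ(28) = 12, φ(29) = 28, φ(30) = 8, φ(31) = 30, φ(32) = 16, φ(33) = 20, φ(34) = 16, φ(35) = 24, φ(36) = 12, φ(37) = 36, φ(38) = 18, φ(39) = 24, φ(40) = 16, φ(41) = 40, φ(42) = 12, φ(43) = 42, φ(44) = 20, φ(45) = 24, φ(46) = 22, φ(47) = 46, φ(48) = 16, φ(49) = 42, φ(50) = 20, φ(51) = 32, φ(52) = 24, φ(53) = 52, φ(54) = 18, φ(55) = 40, φ(56) = 24, φ(57) = 36, φ(58) = 28, φ(59) = 58, φ(60) = 16, φ(61) = 60, φ(62) = 30, φ(63) = 36, φ(64) = 32, φ(65) = 48, φ(66) = 20, φ(67) = 66, φ(68) = 32, φ(69) = 44, φ(70) = 24, φ(71) = 70, φ(72) = 24, φ(73) = 72, φ(74) = 36, φ(75) = 40, φ(76) = 36, φ(77) = 60, φ(78) = 24, φ(79) = 78, φ(80) = 32, φ(81) = 54, φ(82) = 40, φ(83) = 82, φ(84) = 24, φ(85) = 64, φ(86) = 42, φ(87) = 56, φ(88) = 40, φ(89) = 88, φ(90) = 24, φ(91) = 72, φ(92) = 44, φ(93) = 60, φ(94) = 46, φ(95) = 72, φ(96) = 32, φ(97) = 96, φ(98) = 42, φ(99) = 60, φ(100) = 40, φ(101) = 100, φ(102) = 32, φ(103) = 102, φ(104) = 48, φ(105) = 48, φ(106) = 52, φ(107) = 106, φ(108) = 36, φ(109) = 108, φ(110) = 40, φ(111) = 72, φ(112) = 48, φ(113) = 112, φ(114) = 36, φ(115) = 88, φ(116) = 56, φ(117) = 72, φ(118) = 58, φ(119) = 96, φ(120) = 32, φ(121) = 110, φ(122) = 60, φ(123) = 80, φ(124) = 60, φ(125) = 100, φ(126) = 36, φ(127) = 126, φ(128) = 64, φ(129) = 84, φ(130) = 48, φ(131) = 130, φ(132) = 40, φ(133) = 108, φ(134) = 66, φ(135) = 72, φ(136) = 64, φ(137) = 136, φ(138) = 44, φ(139) = 138, φ(140) = 48, φ(141) = 92. Summing all 141 values: 6092. (Average order: Σ_{n ≤ x} φ(n) ~ (3/π²) x². For x = 141, (3/π²)·141² ≈ 6043.10.)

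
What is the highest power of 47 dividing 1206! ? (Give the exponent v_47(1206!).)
v_47(1206!) = 25

Legendre's formula: v_p(n!) = Σ_{k ≥ 1} ⌊n / p^k⌋. For p = 47, n = 1206, the terms are:
  ⌊1206/47^1⌋ = ⌊1206/47⌋ = 25
(the next term ⌊1206/47^2⌋ = 0, terminating the sum). Summing: v_47(1206!) = 25 = 25.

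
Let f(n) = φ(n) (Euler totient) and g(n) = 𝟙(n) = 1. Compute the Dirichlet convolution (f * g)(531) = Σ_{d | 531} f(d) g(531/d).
(φ * 𝟙)(531) = 531

Divisors of 531: [1, 3, 9, 59, 177, 531]. For each d | 531:
  d = 1: φ(1) · 𝟙(531/1) = 1 · 1 = 1
  d = 3: φ(3) · 𝟙(531/3) = 2 · 1 = 2
  d = 9: φ(9) · 𝟙(531/9) = 6 · 1 = 6
  d = 59: φ(59) · 𝟙(531/59) = 58 · 1 = 58
  d = 177: φ(177) · 𝟙(531/177) = 116 · 1 = 116
  d = 531: φ(531) · 𝟙(531/531) = 348 · 1 = 348
Summing: (φ * 𝟙)(531) = 1 + 2 + 6 + 58 + 116 + 348 = 531.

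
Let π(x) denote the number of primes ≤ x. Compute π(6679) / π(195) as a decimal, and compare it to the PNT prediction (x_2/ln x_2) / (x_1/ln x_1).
π(6679)/π(195) = 861/44 ≈ 19.5682;  PNT prediction ≈ 20.5079.

π(195) = 44 and π(6679) = 861, so π(6679)/π(195) ≈ 19.5682. The PNT-predicted ratio is (6679/ln(6679)) / (195/ln(195)) ≈ 20.5079. The two agree to within a few percent, as expected.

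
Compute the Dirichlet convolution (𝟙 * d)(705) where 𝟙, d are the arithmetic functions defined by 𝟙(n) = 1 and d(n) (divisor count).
(𝟙 * d)(705) = 27

Divisors of 705: [1, 3, 5, 15, 47, 141, 235, 705]. For each d | 705:
  d = 1: 𝟙(1) · d(705/1) = 1 · 8 = 8
  d = 3: 𝟙(3) · d(705/3) = 1 · 4 = 4
  d = 5: 𝟙(5) · d(705/5) = 1 · 4 = 4
  d = 15: 𝟙(15) · d(705/15) = 1 · 2 = 2
  d = 47: 𝟙(47) · d(705/47) = 1 · 4 = 4
  d = 141: 𝟙(141) · d(705/141) = 1 · 2 = 2
  d = 235: 𝟙(235) · d(705/235) = 1 · 2 = 2
  d = 705: 𝟙(705) · d(705/705) = 1 · 1 = 1
Summing: (𝟙 * d)(705) = 8 + 4 + 4 + 2 + 4 + 2 + 2 + 1 = 27.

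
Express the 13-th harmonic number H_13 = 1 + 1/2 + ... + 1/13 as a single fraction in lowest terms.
H_13 = 1145993/360360

Direct summation: H_13 = 1 + 1/2 + ... + 1/13. The least common denominator is lcm(1, ..., 13) = 360360; over this denominator the numerator is 360360 + 180180 + 120120 + 90090 + 72072 + 60060 + 51480 + 45045 + 40040 + 36036 + 32760 + 30030 + 27720 = 1145993, so H_13 = 1145993/360360 (already in lowest terms) ≈ 3.18013. (The PNT-adjacent estimate ln(13) + γ ≈ 3.14217 matches within O(1/n).)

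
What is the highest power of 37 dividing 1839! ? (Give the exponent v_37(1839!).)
v_37(1839!) = 50

Legendre's formula: v_p(n!) = Σ_{k ≥ 1} ⌊n / p^k⌋. For p = 37, n = 1839, the terms are:
  ⌊1839/37^1⌋ = ⌊1839/37⌋ = 49
  ⌊1839/37^2⌋ = ⌊1839/1369⌋ = 1
(the next term ⌊1839/37^3⌋ = 0, terminating the sum). Summing: v_37(1839!) = 49 + 1 = 50.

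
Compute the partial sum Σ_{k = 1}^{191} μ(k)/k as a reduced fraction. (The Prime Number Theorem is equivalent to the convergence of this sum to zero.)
Σ μ(k)/k = -420739552915294928774241207455396214980695624016399287527924921993022991/27128766892785789697356865495675641342069048639462920399809650408428403405

Values of μ(k) for 1 ≤ k ≤ 191: μ(1) = 1, μ(2) = -1, μ(3) = -1, μ(5) = -1, μ(6) = 1, μ(7) = -1, μ(10) = 1, μ(11) = -1, μ(13) = -1, μ(14) = 1, μ(15) = 1, μ(17) = -1, μ(19) = -1, μ(21) = 1, μ(22) = 1, μ(23) = -1, μ(26) = 1, μ(29) = -1, μ(30) = -1, μ(31) = -1, μ(33) = 1, μ(34) = 1, μ(35) = 1, μ(37) = -1, μ(38) = 1, μ(39) = 1, μ(41) = -1, μ(42) = -1, μ(43) = -1, μ(46) = 1, μ(47) = -1, μ(51) = 1, μ(53) = -1, μ(55) = 1, μ(57) = 1, μ(58) = 1, μ(59) = -1, μ(61) = -1, μ(62) = 1, μ(65) = 1, μ(66) = -1, μ(67) = -1, μ(69) = 1, μ(70) = -1, μ(71) = -1, μ(73) = -1, μ(74) = 1, μ(77) = 1, μ(78) = -1, μ(79) = -1, μ(82) = 1, μ(83) = -1, μ(85) = 1, μ(86) = 1, μ(87) = 1, μ(89) = -1, μ(91) = 1, μ(93) = 1, μ(94) = 1, μ(95) = 1, μ(97) = -1, μ(101) = -1, μ(102) = -1, μ(103) = -1, μ(105) = -1, μ(106) = 1, μ(107) = -1, μ(109) = -1, μ(110) = -1, μ(111) = 1, μ(113) = -1, μ(114) = -1, μ(115) = 1, μ(118) = 1, μ(119) = 1, μ(122) = 1, μ(123) = 1, μ(127) = -1, μ(129) = 1, μ(130) = -1, μ(131) = -1, μ(133) = 1, μ(134) = 1, μ(137) = -1, μ(138) = -1, μ(139) = -1, μ(141) = 1, μ(142) = 1, μ(143) = 1, μ(145) = 1, μ(146) = 1, μ(149) = -1, μ(151) = -1, μ(154) = -1, μ(155) = 1, μ(157) = -1, μ(158) = 1, μ(159) = 1, μ(161) = 1, μ(163) = -1, μ(165) = -1, μ(166) = 1, μ(167) = -1, μ(170) = -1, μ(173) = -1, μ(174) = -1, μ(177) = 1, μ(178) = 1, μ(179) = -1, μ(181) = -1, μ(182) = -1, μ(183) = 1, μ(185) = 1, μ(186) = -1, μ(187) = 1, μ(190) = -1, μ(191) = -1, with μ = 0 on non-squarefree integers. Summing μ(k)/k for k where μ(k) ≠ 0 gives -420739552915294928774241207455396214980695624016399287527924921993022991/27128766892785789697356865495675641342069048639462920399809650408428403405 ≈ -0.0155. (PNT ⟺ this sum → 0 as n → ∞.)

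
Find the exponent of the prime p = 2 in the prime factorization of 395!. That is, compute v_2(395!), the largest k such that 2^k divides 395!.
v_2(395!) = 390

Legendre's formula: v_p(n!) = Σ_{k ≥ 1} ⌊n / p^k⌋. For p = 2, n = 395, the terms are:
  ⌊395/2^1⌋ = ⌊395/2⌋ = 197
  ⌊395/2^2⌋ = ⌊395/4⌋ = 98
  ⌊395/2^3⌋ = ⌊395/8⌋ = 49
  ⌊395/2^4⌋ = ⌊395/16⌋ = 24
  ⌊395/2^5⌋ = ⌊395/32⌋ = 12
  ⌊395/2^6⌋ = ⌊395/64⌋ = 6
  ⌊395/2^7⌋ = ⌊395/128⌋ = 3
  ⌊395/2^8⌋ = ⌊395/256⌋ = 1
(the next term ⌊395/2^9⌋ = 0, terminating the sum). Summing: v_2(395!) = 197 + 98 + 49 + 24 + 12 + 6 + 3 + 1 = 390.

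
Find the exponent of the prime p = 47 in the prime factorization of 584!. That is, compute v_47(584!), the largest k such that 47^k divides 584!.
v_47(584!) = 12

Legendre's formula: v_p(n!) = Σ_{k ≥ 1} ⌊n / p^k⌋. For p = 47, n = 584, the terms are:
  ⌊584/47^1⌋ = ⌊584/47⌋ = 12
(the next term ⌊584/47^2⌋ = 0, terminating the sum). Summing: v_47(584!) = 12 = 12.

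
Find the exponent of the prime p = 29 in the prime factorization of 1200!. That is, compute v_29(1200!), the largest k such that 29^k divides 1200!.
v_29(1200!) = 42

Legendre's formula: v_p(n!) = Σ_{k ≥ 1} ⌊n / p^k⌋. For p = 29, n = 1200, the terms are:
  ⌊1200/29^1⌋ = ⌊1200/29⌋ = 41
  ⌊1200/29^2⌋ = ⌊1200/841⌋ = 1
(the next term ⌊1200/29^3⌋ = 0, terminating the sum). Summing: v_29(1200!) = 41 + 1 = 42.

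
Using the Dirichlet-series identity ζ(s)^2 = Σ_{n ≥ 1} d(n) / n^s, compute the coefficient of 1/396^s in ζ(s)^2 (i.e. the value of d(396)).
d(396) = 18

ζ(s)^2 = (Σ 1/m^s)(Σ 1/k^s). The coefficient of 1/n^s in the product is the number of ordered pairs (m, k) with mk = n, which equals d(n). For n = 396, divisors are [1, 2, 3, 4, 6, 9, 11, 12, 18, 22, 33, 36, 44, 66, 99, 132, 198, 396], so d(396) = 18.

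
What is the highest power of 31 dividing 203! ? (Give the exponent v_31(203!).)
v_31(203!) = 6

Legendre's formula: v_p(n!) = Σ_{k ≥ 1} ⌊n / p^k⌋. For p = 31, n = 203, the terms are:
  ⌊203/31^1⌋ = ⌊203/31⌋ = 6
(the next term ⌊203/31^2⌋ = 0, terminating the sum). Summing: v_31(203!) = 6 = 6.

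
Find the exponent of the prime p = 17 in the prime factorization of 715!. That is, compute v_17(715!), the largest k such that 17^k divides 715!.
v_17(715!) = 44

Legendre's formula: v_p(n!) = Σ_{k ≥ 1} ⌊n / p^k⌋. For p = 17, n = 715, the terms are:
  ⌊715/17^1⌋ = ⌊715/17⌋ = 42
  ⌊715/17^2⌋ = ⌊715/289⌋ = 2
(the next term ⌊715/17^3⌋ = 0, terminating the sum). Summing: v_17(715!) = 42 + 2 = 44.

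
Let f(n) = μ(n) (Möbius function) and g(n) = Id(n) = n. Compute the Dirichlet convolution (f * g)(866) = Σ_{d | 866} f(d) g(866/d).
(μ * Id)(866) = 432

Divisors of 866: [1, 2, 433, 866]. For each d | 866:
  d = 1: μ(1) · Id(866/1) = 1 · 866 = 866
  d = 2: μ(2) · Id(866/2) = -1 · 433 = -433
  d = 433: μ(433) · Id(866/433) = -1 · 2 = -2
  d = 866: μ(866) · Id(866/866) = 1 · 1 = 1
Summing: (μ * Id)(866) = 866 + -433 + -2 + 1 = 432.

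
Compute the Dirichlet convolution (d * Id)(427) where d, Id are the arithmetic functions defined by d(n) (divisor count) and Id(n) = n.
(d * Id)(427) = 567

Divisors of 427: [1, 7, 61, 427]. For each d | 427:
  d = 1: d(1) · Id(427/1) = 1 · 427 = 427
  d = 7: d(7) · Id(427/7) = 2 · 61 = 122
  d = 61: d(61) · Id(427/61) = 2 · 7 = 14
  d = 427: d(427) · Id(427/427) = 4 · 1 = 4
Summing: (d * Id)(427) = 427 + 122 + 14 + 4 = 567.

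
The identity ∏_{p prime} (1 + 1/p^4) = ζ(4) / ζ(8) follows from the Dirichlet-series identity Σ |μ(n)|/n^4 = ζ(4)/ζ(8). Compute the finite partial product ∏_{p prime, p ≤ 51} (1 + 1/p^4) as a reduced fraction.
∏ = 47811026860845170938198805915402199301066734558460286583378224128/44354583229145063659978971326989541656878007876738536067589135625

The primes p ≤ 51 are [2, 3, 5, 7, 11, 13, 17, 19, 23, 29, 31, 37, 41, 43, 47]. For each, (1 + 1/p^4) = (p^4 + 1)/p^4. Multiplying these fractions over p ∈ [2, 3, 5, 7, 11, 13, 17, 19, 23, 29, 31, 37, 41, 43, 47] gives 47811026860845170938198805915402199301066734558460286583378224128/44354583229145063659978971326989541656878007876738536067589135625. (In the limit P → ∞ this tends to ζ(4)/ζ(8).)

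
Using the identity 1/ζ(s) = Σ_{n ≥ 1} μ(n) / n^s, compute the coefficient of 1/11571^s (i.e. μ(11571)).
μ(11571) = 1

Factor n = 11571 = 3 · 7 · 19 · 29. μ(n) = 0 if any exponent ≥ 2 (not squarefree); otherwise μ(n) = (−1)^{ω(n)} where ω(n) is the number of distinct prime factors. Applying: μ(11571) = 1.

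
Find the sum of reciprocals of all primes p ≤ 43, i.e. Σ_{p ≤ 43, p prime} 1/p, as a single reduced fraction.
Σ 1/p = 21460568175640361/13082761331670030

π(43) = 14, so the primes ≤ 43 are [2, 3, 5, 7, 11, 13, 17, 19, 23, 29, 31, 37, 41, 43]. Summing 1/p over these primes: 21460568175640361/13082761331670030 ≈ 1.6404. Mertens estimate ln ln(43) + 0.2615 ≈ 1.5862.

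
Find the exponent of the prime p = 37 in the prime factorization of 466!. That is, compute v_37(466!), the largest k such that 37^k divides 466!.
v_37(466!) = 12

Legendre's formula: v_p(n!) = Σ_{k ≥ 1} ⌊n / p^k⌋. For p = 37, n = 466, the terms are:
  ⌊466/37^1⌋ = ⌊466/37⌋ = 12
(the next term ⌊466/37^2⌋ = 0, terminating the sum). Summing: v_37(466!) = 12 = 12.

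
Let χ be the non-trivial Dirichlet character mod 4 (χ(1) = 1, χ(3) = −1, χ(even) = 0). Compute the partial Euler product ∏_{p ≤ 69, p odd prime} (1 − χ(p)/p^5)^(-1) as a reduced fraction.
∏ = 37979204647637350516760877329690181347337250286656304892593349955377546774080367593893487696930042429/38125690090169221251718118687086971940856605396725095947148046662410194981822835725803035469807616000

The odd primes p ≤ 69 are [3, 5, 7, 11, 13, 17, 19, 23, 29, 31, 37, 41, 43, 47, 53, 59, 61, 67]. For each, χ(p) = 1 if p ≡ 1 mod 4, χ(p) = −1 if p ≡ 3 mod 4. Taking (1 − χ(p)/p^5)^(-1) = p^5/(p^5 − χ(p)): (1 − (-1)/3^5)^(-1) · (1 − (1)/5^5)^(-1) · (1 − (-1)/7^5)^(-1) · (1 − (-1)/11^5)^(-1) · (1 − (1)/13^5)^(-1) · (1 − (1)/17^5)^(-1) · (1 − (-1)/19^5)^(-1) · (1 − (-1)/23^5)^(-1) · (1 − (1)/29^5)^(-1) · (1 − (-1)/31^5)^(-1) · (1 − (1)/37^5)^(-1) · (1 − (1)/41^5)^(-1) · (1 − (-1)/43^5)^(-1) · (1 − (-1)/47^5)^(-1) · (1 − (1)/53^5)^(-1) · (1 − (-1)/59^5)^(-1) · (1 − (1)/61^5)^(-1) · (1 − (-1)/67^5)^(-1) = 37979204647637350516760877329690181347337250286656304892593349955377546774080367593893487696930042429/38125690090169221251718118687086971940856605396725095947148046662410194981822835725803035469807616000.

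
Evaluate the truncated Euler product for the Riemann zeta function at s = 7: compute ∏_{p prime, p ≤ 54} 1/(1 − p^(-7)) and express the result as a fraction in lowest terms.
∏ = 72859781352345946164271325208512748367496302513429047898775811498046799405380225394802980517015901501332936608125/72256491859259542003929080814473893559535113224475133477501839873036689289530416476883582246279412849505472872448

The primes p ≤ 54 are [2, 3, 5, 7, 11, 13, 17, 19, 23, 29, 31, 37, 41, 43, 47, 53]. For each prime, (1 − 1/p^7)^(-1) = p^7 / (p^7 − 1). The product is (1 − 1/2^7)^(-1), (1 − 1/3^7)^(-1), (1 − 1/5^7)^(-1), (1 − 1/7^7)^(-1), (1 − 1/11^7)^(-1), (1 − 1/13^7)^(-1), (1 − 1/17^7)^(-1), (1 − 1/19^7)^(-1), (1 − 1/23^7)^(-1), (1 − 1/29^7)^(-1), (1 − 1/31^7)^(-1), (1 − 1/37^7)^(-1), (1 − 1/41^7)^(-1), (1 − 1/43^7)^(-1), (1 − 1/47^7)^(-1), (1 − 1/53^7)^(-1) = ∏ p^7 / (p^7 − 1) = 72859781352345946164271325208512748367496302513429047898775811498046799405380225394802980517015901501332936608125/72256491859259542003929080814473893559535113224475133477501839873036689289530416476883582246279412849505472872448.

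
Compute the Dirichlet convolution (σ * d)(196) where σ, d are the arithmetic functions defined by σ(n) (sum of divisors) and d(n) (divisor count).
(σ * d)(196) = 1216

Divisors of 196: [1, 2, 4, 7, 14, 28, 49, 98, 196]. For each d | 196:
  d = 1: σ(1) · d(196/1) = 1 · 9 = 9
  d = 2: σ(2) · d(196/2) = 3 · 6 = 18
  d = 4: σ(4) · d(196/4) = 7 · 3 = 21
  d = 7: σ(7) · d(196/7) = 8 · 6 = 48
  d = 14: σ(14) · d(196/14) = 24 · 4 = 96
  d = 28: σ(28) · d(196/28) = 56 · 2 = 112
  d = 49: σ(49) · d(196/49) = 57 · 3 = 171
  d = 98: σ(98) · d(196/98) = 171 · 2 = 342
  d = 196: σ(196) · d(196/196) = 399 · 1 = 399
Summing: (σ * d)(196) = 9 + 18 + 21 + 48 + 96 + 112 + 171 + 342 + 399 = 1216.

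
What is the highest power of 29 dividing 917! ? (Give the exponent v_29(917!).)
v_29(917!) = 32

Legendre's formula: v_p(n!) = Σ_{k ≥ 1} ⌊n / p^k⌋. For p = 29, n = 917, the terms are:
  ⌊917/29^1⌋ = ⌊917/29⌋ = 31
  ⌊917/29^2⌋ = ⌊917/841⌋ = 1
(the next term ⌊917/29^3⌋ = 0, terminating the sum). Summing: v_29(917!) = 31 + 1 = 32.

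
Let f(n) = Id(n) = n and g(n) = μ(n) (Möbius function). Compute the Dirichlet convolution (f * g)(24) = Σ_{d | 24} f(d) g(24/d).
(Id * μ)(24) = 8

Divisors of 24: [1, 2, 3, 4, 6, 8, 12, 24]. For each d | 24:
  d = 1: Id(1) · μ(24/1) = 1 · 0 = 0
  d = 2: Id(2) · μ(24/2) = 2 · 0 = 0
  d = 3: Id(3) · μ(24/3) = 3 · 0 = 0
  d = 4: Id(4) · μ(24/4) = 4 · 1 = 4
  d = 6: Id(6) · μ(24/6) = 6 · 0 = 0
  d = 8: Id(8) · μ(24/8) = 8 · -1 = -8
  d = 12: Id(12) · μ(24/12) = 12 · -1 = -12
  d = 24: Id(24) · μ(24/24) = 24 · 1 = 24
Summing: (Id * μ)(24) = 0 + 0 + 0 + 4 + 0 + -8 + -12 + 24 = 8.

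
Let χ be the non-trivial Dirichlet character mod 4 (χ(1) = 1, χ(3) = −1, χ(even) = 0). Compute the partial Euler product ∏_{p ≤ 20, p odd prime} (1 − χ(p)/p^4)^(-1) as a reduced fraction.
∏ = 10388364341566686475/10504466734429503488

The odd primes p ≤ 20 are [3, 5, 7, 11, 13, 17, 19]. For each, χ(p) = 1 if p ≡ 1 mod 4, χ(p) = −1 if p ≡ 3 mod 4. Taking (1 − χ(p)/p^4)^(-1) = p^4/(p^4 − χ(p)): (1 − (-1)/3^4)^(-1) · (1 − (1)/5^4)^(-1) · (1 − (-1)/7^4)^(-1) · (1 − (-1)/11^4)^(-1) · (1 − (1)/13^4)^(-1) · (1 − (1)/17^4)^(-1) · (1 − (-1)/19^4)^(-1) = 10388364341566686475/10504466734429503488.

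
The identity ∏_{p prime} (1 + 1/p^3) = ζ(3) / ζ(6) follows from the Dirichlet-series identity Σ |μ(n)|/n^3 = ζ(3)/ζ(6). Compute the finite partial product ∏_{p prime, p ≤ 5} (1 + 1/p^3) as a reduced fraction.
∏ = 147/125

The primes p ≤ 5 are [2, 3, 5]. For each, (1 + 1/p^3) = (p^3 + 1)/p^3. Multiplying these fractions over p ∈ [2, 3, 5] gives 147/125. (In the limit P → ∞ this tends to ζ(3)/ζ(6).)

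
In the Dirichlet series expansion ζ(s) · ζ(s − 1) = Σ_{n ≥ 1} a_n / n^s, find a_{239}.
σ(239) = 240

In the product (Σ m^0/m^s)(Σ k / k^s) = Σ (Σ_{d | n} d) / n^s, the coefficient of 1/n^s is σ(n) = Σ_{d | n} d. For n = 239, divisors are [1, 239]; summing: σ(239) = 240.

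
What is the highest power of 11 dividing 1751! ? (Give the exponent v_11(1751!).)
v_11(1751!) = 174

Legendre's formula: v_p(n!) = Σ_{k ≥ 1} ⌊n / p^k⌋. For p = 11, n = 1751, the terms are:
  ⌊1751/11^1⌋ = ⌊1751/11⌋ = 159
  ⌊1751/11^2⌋ = ⌊1751/121⌋ = 14
  ⌊1751/11^3⌋ = ⌊1751/1331⌋ = 1
(the next term ⌊1751/11^4⌋ = 0, terminating the sum). Summing: v_11(1751!) = 159 + 14 + 1 = 174.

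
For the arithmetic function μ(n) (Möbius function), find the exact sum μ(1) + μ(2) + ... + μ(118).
Σ_{n ≤ 118} μ(n) = -4

Compute μ(n) for each 1 ≤ n ≤ 118: μ(1) = 1, μ(2) = -1, μ(3) = -1, μ(4) = 0, μ(5) = -1, μ(6) = 1, μ(7) = -1, μ(8) = 0, μ(9) = 0, μ(10) = 1, μ(11) = -1, μ(12) = 0, μ(13) = -1, μ(14) = 1, μ(15) = 1, μ(16) = 0, μ(17) = -1, μ(18) = 0, μ(19) = -1, μ(20) = 0, μ(21) = 1, μ(22) = 1, μ(23) = -1, μ(24) = 0, μ(25) = 0, μ(26) = 1, μ(27) = 0, μ(28) = 0, μ(29) = -1, μ(30) = -1, μ(31) = -1, μ(32) = 0, μ(33) = 1, μ(34) = 1, μ(35) = 1, μ(36) = 0, μ(37) = -1, μ(38) = 1, μ(39) = 1, μ(40) = 0, μ(41) = -1, μ(42) = -1, μ(43) = -1, μ(44) = 0, μ(45) = 0, μ(46) = 1, μ(47) = -1, μ(48) = 0, μ(49) = 0, μ(50) = 0, μ(51) = 1, μ(52) = 0, μ(53) = -1, μ(54) = 0, μ(55) = 1, μ(56) = 0, μ(57) = 1, μ(58) = 1, μ(59) = -1, μ(60) = 0, μ(61) = -1, μ(62) = 1, μ(63) = 0, μ(64) = 0, μ(65) = 1, μ(66) = -1, μ(67) = -1, μ(68) = 0, μ(69) = 1, μ(70) = -1, μ(71) = -1, μ(72) = 0, μ(73) = -1, μ(74) = 1, μ(75) = 0, μ(76) = 0, μ(77) = 1, μ(78) = -1, μ(79) = -1, μ(80) = 0, μ(81) = 0, μ(82) = 1, μ(83) = -1, μ(84) = 0, μ(85) = 1, μ(86) = 1, μ(87) = 1, μ(88) = 0, μ(89) = -1, μ(90) = 0, μ(91) = 1, μ(92) = 0, μ(93) = 1, μ(94) = 1, μ(95) = 1, μ(96) = 0, μ(97) = -1, μ(98) = 0, μ(99) = 0, μ(100) = 0, μ(101) = -1, μ(102) = -1, μ(103) = -1, μ(104) = 0, μ(105) = -1, μ(106) = 1, μ(107) = -1, μ(108) = 0, μ(109) = -1, μ(110) = -1, μ(111) = 1, μ(112) = 0, μ(113) = -1, μ(114) = -1, μ(115) = 1, μ(116) = 0, μ(117) = 0, μ(118) = 1. Summing all 118 values: -4. (Mertens function M(x) = Σ_{n ≤ x} μ(n); on average M(x) should be small (PNT ⟺ M(x) = o(x)).)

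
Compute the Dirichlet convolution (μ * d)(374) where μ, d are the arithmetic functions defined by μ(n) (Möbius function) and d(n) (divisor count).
(μ * d)(374) = 1

Divisors of 374: [1, 2, 11, 17, 22, 34, 187, 374]. For each d | 374:
  d = 1: μ(1) · d(374/1) = 1 · 8 = 8
  d = 2: μ(2) · d(374/2) = -1 · 4 = -4
  d = 11: μ(11) · d(374/11) = -1 · 4 = -4
  d = 17: μ(17) · d(374/17) = -1 · 4 = -4
  d = 22: μ(22) · d(374/22) = 1 · 2 = 2
  d = 34: μ(34) · d(374/34) = 1 · 2 = 2
  d = 187: μ(187) · d(374/187) = 1 · 2 = 2
  d = 374: μ(374) · d(374/374) = -1 · 1 = -1
Summing: (μ * d)(374) = 8 + -4 + -4 + -4 + 2 + 2 + 2 + -1 = 1.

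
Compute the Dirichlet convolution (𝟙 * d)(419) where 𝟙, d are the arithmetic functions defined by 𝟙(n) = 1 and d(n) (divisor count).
(𝟙 * d)(419) = 3

Divisors of 419: [1, 419]. For each d | 419:
  d = 1: 𝟙(1) · d(419/1) = 1 · 2 = 2
  d = 419: 𝟙(419) · d(419/419) = 1 · 1 = 1
Summing: (𝟙 * d)(419) = 2 + 1 = 3.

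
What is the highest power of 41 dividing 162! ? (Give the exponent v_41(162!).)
v_41(162!) = 3

Legendre's formula: v_p(n!) = Σ_{k ≥ 1} ⌊n / p^k⌋. For p = 41, n = 162, the terms are:
  ⌊162/41^1⌋ = ⌊162/41⌋ = 3
(the next term ⌊162/41^2⌋ = 0, terminating the sum). Summing: v_41(162!) = 3 = 3.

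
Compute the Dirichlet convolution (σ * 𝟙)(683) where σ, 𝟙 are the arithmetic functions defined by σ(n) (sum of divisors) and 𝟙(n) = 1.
(σ * 𝟙)(683) = 685

Divisors of 683: [1, 683]. For each d | 683:
  d = 1: σ(1) · 𝟙(683/1) = 1 · 1 = 1
  d = 683: σ(683) · 𝟙(683/683) = 684 · 1 = 684
Summing: (σ * 𝟙)(683) = 1 + 684 = 685.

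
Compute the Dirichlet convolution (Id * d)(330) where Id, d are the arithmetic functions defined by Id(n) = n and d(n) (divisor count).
(Id * d)(330) = 1820

Divisors of 330: [1, 2, 3, 5, 6, 10, 11, 15, 22, 30, 33, 55, 66, 110, 165, 330]. For each d | 330:
  d = 1: Id(1) · d(330/1) = 1 · 16 = 16
  d = 2: Id(2) · d(330/2) = 2 · 8 = 16
  d = 3: Id(3) · d(330/3) = 3 · 8 = 24
  d = 5: Id(5) · d(330/5) = 5 · 8 = 40
  d = 6: Id(6) · d(330/6) = 6 · 4 = 24
  d = 10: Id(10) · d(330/10) = 10 · 4 = 40
  d = 11: Id(11) · d(330/11) = 11 · 8 = 88
  d = 15: Id(15) · d(330/15) = 15 · 4 = 60
  d = 22: Id(22) · d(330/22) = 22 · 4 = 88
  d = 30: Id(30) · d(330/30) = 30 · 2 = 60
  d = 33: Id(33) · d(330/33) = 33 · 4 = 132
  d = 55: Id(55) · d(330/55) = 55 · 4 = 220
  d = 66: Id(66) · d(330/66) = 66 · 2 = 132
  d = 110: Id(110) · d(330/110) = 110 · 2 = 220
  d = 165: Id(165) · d(330/165) = 165 · 2 = 330
  d = 330: Id(330) · d(330/330) = 330 · 1 = 330
Summing: (Id * d)(330) = 16 + 16 + 24 + 40 + 24 + 40 + 88 + 60 + 88 + 60 + 132 + 220 + 132 + 220 + 330 + 330 = 1820.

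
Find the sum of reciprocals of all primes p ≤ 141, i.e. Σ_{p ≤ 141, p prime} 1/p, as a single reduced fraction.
Σ 1/p = 18825509850919239131453102166593625244431364344421618363/10014646650599190067509233131649940057366334653200433090

π(141) = 34, so the primes ≤ 141 are [2, 3, 5, 7, 11, 13, 17, 19, 23, 29, 31, 37, 41, 43, 47, 53, 59, 61, 67, 71, 73, 79, 83, 89, 97, 101, 103, 107, 109, 113, 127, 131, 137, 139]. Summing 1/p over these primes: 18825509850919239131453102166593625244431364344421618363/10014646650599190067509233131649940057366334653200433090 ≈ 1.8798. Mertens estimate ln ln(141) + 0.2615 ≈ 1.8606.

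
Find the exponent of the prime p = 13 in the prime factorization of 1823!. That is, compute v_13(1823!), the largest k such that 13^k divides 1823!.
v_13(1823!) = 150

Legendre's formula: v_p(n!) = Σ_{k ≥ 1} ⌊n / p^k⌋. For p = 13, n = 1823, the terms are:
  ⌊1823/13^1⌋ = ⌊1823/13⌋ = 140
  ⌊1823/13^2⌋ = ⌊1823/169⌋ = 10
(the next term ⌊1823/13^3⌋ = 0, terminating the sum). Summing: v_13(1823!) = 140 + 10 = 150.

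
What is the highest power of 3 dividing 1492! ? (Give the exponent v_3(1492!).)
v_3(1492!) = 743

Legendre's formula: v_p(n!) = Σ_{k ≥ 1} ⌊n / p^k⌋. For p = 3, n = 1492, the terms are:
  ⌊1492/3^1⌋ = ⌊1492/3⌋ = 497
  ⌊1492/3^2⌋ = ⌊1492/9⌋ = 165
  ⌊1492/3^3⌋ = ⌊1492/27⌋ = 55
  ⌊1492/3^4⌋ = ⌊1492/81⌋ = 18
  ⌊1492/3^5⌋ = ⌊1492/243⌋ = 6
  ⌊1492/3^6⌋ = ⌊1492/729⌋ = 2
(the next term ⌊1492/3^7⌋ = 0, terminating the sum). Summing: v_3(1492!) = 497 + 165 + 55 + 18 + 6 + 2 = 743.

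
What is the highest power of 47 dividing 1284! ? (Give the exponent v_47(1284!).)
v_47(1284!) = 27

Legendre's formula: v_p(n!) = Σ_{k ≥ 1} ⌊n / p^k⌋. For p = 47, n = 1284, the terms are:
  ⌊1284/47^1⌋ = ⌊1284/47⌋ = 27
(the next term ⌊1284/47^2⌋ = 0, terminating the sum). Summing: v_47(1284!) = 27 = 27.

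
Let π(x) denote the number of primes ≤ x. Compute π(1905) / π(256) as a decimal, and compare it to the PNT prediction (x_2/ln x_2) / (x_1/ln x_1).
π(1905)/π(256) = 291/54 ≈ 5.3889;  PNT prediction ≈ 5.4638.

π(256) = 54 and π(1905) = 291, so π(1905)/π(256) ≈ 5.3889. The PNT-predicted ratio is (1905/ln(1905)) / (256/ln(256)) ≈ 5.4638. The two agree to within a few percent, as expected.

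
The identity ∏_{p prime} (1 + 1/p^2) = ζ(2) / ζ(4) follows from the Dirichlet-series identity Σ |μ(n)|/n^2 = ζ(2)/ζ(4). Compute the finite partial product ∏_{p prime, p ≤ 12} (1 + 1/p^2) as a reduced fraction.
∏ = 79300/53361

The primes p ≤ 12 are [2, 3, 5, 7, 11]. For each, (1 + 1/p^2) = (p^2 + 1)/p^2. Multiplying these fractions over p ∈ [2, 3, 5, 7, 11] gives 79300/53361. (In the limit P → ∞ this tends to ζ(2)/ζ(4).)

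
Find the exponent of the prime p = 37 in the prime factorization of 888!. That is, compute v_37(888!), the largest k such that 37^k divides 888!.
v_37(888!) = 24

Legendre's formula: v_p(n!) = Σ_{k ≥ 1} ⌊n / p^k⌋. For p = 37, n = 888, the terms are:
  ⌊888/37^1⌋ = ⌊888/37⌋ = 24
(the next term ⌊888/37^2⌋ = 0, terminating the sum). Summing: v_37(888!) = 24 = 24.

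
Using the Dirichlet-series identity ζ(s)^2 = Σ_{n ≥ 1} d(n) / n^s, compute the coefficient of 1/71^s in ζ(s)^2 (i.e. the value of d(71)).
d(71) = 2

ζ(s)^2 = (Σ 1/m^s)(Σ 1/k^s). The coefficient of 1/n^s in the product is the number of ordered pairs (m, k) with mk = n, which equals d(n). For n = 71, divisors are [1, 71], so d(71) = 2.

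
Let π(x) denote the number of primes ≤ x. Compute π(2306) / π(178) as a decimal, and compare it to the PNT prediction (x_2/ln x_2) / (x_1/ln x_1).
π(2306)/π(178) = 342/40 ≈ 8.5500;  PNT prediction ≈ 8.6695.

π(178) = 40 and π(2306) = 342, so π(2306)/π(178) ≈ 8.5500. The PNT-predicted ratio is (2306/ln(2306)) / (178/ln(178)) ≈ 8.6695. The two agree to within a few percent, as expected.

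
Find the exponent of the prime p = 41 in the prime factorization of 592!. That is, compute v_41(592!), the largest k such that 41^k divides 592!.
v_41(592!) = 14

Legendre's formula: v_p(n!) = Σ_{k ≥ 1} ⌊n / p^k⌋. For p = 41, n = 592, the terms are:
  ⌊592/41^1⌋ = ⌊592/41⌋ = 14
(the next term ⌊592/41^2⌋ = 0, terminating the sum). Summing: v_41(592!) = 14 = 14.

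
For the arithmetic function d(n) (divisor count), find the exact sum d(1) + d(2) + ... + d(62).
Σ_{n ≤ 62} d(n) = 267

Compute d(n) for each 1 ≤ n ≤ 62: d(1) = 1, d(2) = 2, d(3) = 2, d(4) = 3, d(5) = 2, d(6) = 4, d(7) = 2, d(8) = 4, d(9) = 3, d(10) = 4, d(11) = 2, d(12) = 6, d(13) = 2, d(14) = 4, d(15) = 4, d(16) = 5, d(17) = 2, d(18) = 6, d(19) = 2, d(20) = 6, d(21) = 4, d(22) = 4, d(23) = 2, d(24) = 8, d(25) = 3, d(26) = 4, d(27) = 4, d(28) = 6, d(29) = 2, d(30) = 8, d(31) = 2, d(32) = 6, d(33) = 4, d(34) = 4, d(35) = 4, d(36) = 9, d(37) = 2, d(38) = 4, d(39) = 4, d(40) = 8, d(41) = 2, d(42) = 8, d(43) = 2, d(44) = 6, d(45) = 6, d(46) = 4, d(47) = 2, d(48) = 10, d(49) = 3, d(50) = 6, d(51) = 4, d(52) = 6, d(53) = 2, d(54) = 8, d(55) = 4, d(56) = 8, d(57) = 4, d(58) = 4, d(59) = 2, d(60) = 12, d(61) = 2, d(62) = 4. Summing all 62 values: 267. (Dirichlet's divisor formula: Σ_{n ≤ x} d(n) = x ln(x) + (2γ − 1) x + O(√x). For x = 62, the asymptotic estimate is ≈ 265.46.)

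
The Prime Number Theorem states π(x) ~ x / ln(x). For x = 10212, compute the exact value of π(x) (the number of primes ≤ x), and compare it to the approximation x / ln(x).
π(10212) = 1253;  x/ln(x) ≈ 1106.23;  relative error ≈ 11.71%.

Directly count primes up to 10212: π(10212) = 1253. The PNT approximation gives 10212/ln(10212) ≈ 10212/9.23132 ≈ 1106.23. Relative error (π(x) − x/ln(x)) / π(x) ≈ 11.71%; the approximation is known to undercount slightly (Li(x) is a better estimate).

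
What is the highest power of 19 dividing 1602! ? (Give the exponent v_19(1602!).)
v_19(1602!) = 88

Legendre's formula: v_p(n!) = Σ_{k ≥ 1} ⌊n / p^k⌋. For p = 19, n = 1602, the terms are:
  ⌊1602/19^1⌋ = ⌊1602/19⌋ = 84
  ⌊1602/19^2⌋ = ⌊1602/361⌋ = 4
(the next term ⌊1602/19^3⌋ = 0, terminating the sum). Summing: v_19(1602!) = 84 + 4 = 88.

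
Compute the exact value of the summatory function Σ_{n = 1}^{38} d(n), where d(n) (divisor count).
Σ_{n ≤ 38} d(n) = 146

Compute d(n) for each 1 ≤ n ≤ 38: d(1) = 1, d(2) = 2, d(3) = 2, d(4) = 3, d(5) = 2, d(6) = 4, d(7) = 2, d(8) = 4, d(9) = 3, d(10) = 4, d(11) = 2, d(12) = 6, d(13) = 2, d(14) = 4, d(15) = 4, d(16) = 5, d(17) = 2, d(18) = 6, d(19) = 2, d(20) = 6, d(21) = 4, d(22) = 4, d(23) = 2, d(24) = 8, d(25) = 3, d(26) = 4, d(27) = 4, d(28) = 6, d(29) = 2, d(30) = 8, d(31) = 2, d(32) = 6, d(33) = 4, d(34) = 4, d(35) = 4, d(36) = 9, d(37) = 2, d(38) = 4. Summing all 38 values: 146. (Dirichlet's divisor formula: Σ_{n ≤ x} d(n) = x ln(x) + (2γ − 1) x + O(√x). For x = 38, the asymptotic estimate is ≈ 144.10.)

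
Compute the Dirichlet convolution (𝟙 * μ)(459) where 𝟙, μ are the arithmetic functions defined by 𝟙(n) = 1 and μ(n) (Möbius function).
(𝟙 * μ)(459) = 0

Divisors of 459: [1, 3, 9, 17, 27, 51, 153, 459]. For each d | 459:
  d = 1: 𝟙(1) · μ(459/1) = 1 · 0 = 0
  d = 3: 𝟙(3) · μ(459/3) = 1 · 0 = 0
  d = 9: 𝟙(9) · μ(459/9) = 1 · 1 = 1
  d = 17: 𝟙(17) · μ(459/17) = 1 · 0 = 0
  d = 27: 𝟙(27) · μ(459/27) = 1 · -1 = -1
  d = 51: 𝟙(51) · μ(459/51) = 1 · 0 = 0
  d = 153: 𝟙(153) · μ(459/153) = 1 · -1 = -1
  d = 459: 𝟙(459) · μ(459/459) = 1 · 1 = 1
Summing: (𝟙 * μ)(459) = 0 + 0 + 1 + 0 + -1 + 0 + -1 + 1 = 0.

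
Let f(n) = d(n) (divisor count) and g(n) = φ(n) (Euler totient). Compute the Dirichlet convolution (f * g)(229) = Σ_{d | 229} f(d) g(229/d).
(d * φ)(229) = 230

Divisors of 229: [1, 229]. For each d | 229:
  d = 1: d(1) · φ(229/1) = 1 · 228 = 228
  d = 229: d(229) · φ(229/229) = 2 · 1 = 2
Summing: (d * φ)(229) = 228 + 2 = 230.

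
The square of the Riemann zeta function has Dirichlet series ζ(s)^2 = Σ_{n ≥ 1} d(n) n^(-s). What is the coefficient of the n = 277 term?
d(277) = 2

ζ(s)^2 = (Σ 1/m^s)(Σ 1/k^s). The coefficient of 1/n^s in the product is the number of ordered pairs (m, k) with mk = n, which equals d(n). For n = 277, divisors are [1, 277], so d(277) = 2.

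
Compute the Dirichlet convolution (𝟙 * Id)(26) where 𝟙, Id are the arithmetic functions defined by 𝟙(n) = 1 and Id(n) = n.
(𝟙 * Id)(26) = 42

Divisors of 26: [1, 2, 13, 26]. For each d | 26:
  d = 1: 𝟙(1) · Id(26/1) = 1 · 26 = 26
  d = 2: 𝟙(2) · Id(26/2) = 1 · 13 = 13
  d = 13: 𝟙(13) · Id(26/13) = 1 · 2 = 2
  d = 26: 𝟙(26) · Id(26/26) = 1 · 1 = 1
Summing: (𝟙 * Id)(26) = 26 + 13 + 2 + 1 = 42.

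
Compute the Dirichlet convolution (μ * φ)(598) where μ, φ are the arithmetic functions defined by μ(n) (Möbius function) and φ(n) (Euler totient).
(μ * φ)(598) = 0

Divisors of 598: [1, 2, 13, 23, 26, 46, 299, 598]. For each d | 598:
  d = 1: μ(1) · φ(598/1) = 1 · 264 = 264
  d = 2: μ(2) · φ(598/2) = -1 · 264 = -264
  d = 13: μ(13) · φ(598/13) = -1 · 22 = -22
  d = 23: μ(23) · φ(598/23) = -1 · 12 = -12
  d = 26: μ(26) · φ(598/26) = 1 · 22 = 22
  d = 46: μ(46) · φ(598/46) = 1 · 12 = 12
  d = 299: μ(299) · φ(598/299) = 1 · 1 = 1
  d = 598: μ(598) · φ(598/598) = -1 · 1 = -1
Summing: (μ * φ)(598) = 264 + -264 + -22 + -12 + 22 + 12 + 1 + -1 = 0.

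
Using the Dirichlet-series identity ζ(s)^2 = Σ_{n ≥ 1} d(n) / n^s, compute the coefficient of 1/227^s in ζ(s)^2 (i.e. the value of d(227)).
d(227) = 2

ζ(s)^2 = (Σ 1/m^s)(Σ 1/k^s). The coefficient of 1/n^s in the product is the number of ordered pairs (m, k) with mk = n, which equals d(n). For n = 227, divisors are [1, 227], so d(227) = 2.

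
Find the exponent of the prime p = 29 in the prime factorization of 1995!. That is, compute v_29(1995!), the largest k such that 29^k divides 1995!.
v_29(1995!) = 70

Legendre's formula: v_p(n!) = Σ_{k ≥ 1} ⌊n / p^k⌋. For p = 29, n = 1995, the terms are:
  ⌊1995/29^1⌋ = ⌊1995/29⌋ = 68
  ⌊1995/29^2⌋ = ⌊1995/841⌋ = 2
(the next term ⌊1995/29^3⌋ = 0, terminating the sum). Summing: v_29(1995!) = 68 + 2 = 70.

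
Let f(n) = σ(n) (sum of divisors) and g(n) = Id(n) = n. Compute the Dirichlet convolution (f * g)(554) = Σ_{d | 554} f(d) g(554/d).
(σ * Id)(554) = 2775

Divisors of 554: [1, 2, 277, 554]. For each d | 554:
  d = 1: σ(1) · Id(554/1) = 1 · 554 = 554
  d = 2: σ(2) · Id(554/2) = 3 · 277 = 831
  d = 277: σ(277) · Id(554/277) = 278 · 2 = 556
  d = 554: σ(554) · Id(554/554) = 834 · 1 = 834
Summing: (σ * Id)(554) = 554 + 831 + 556 + 834 = 2775.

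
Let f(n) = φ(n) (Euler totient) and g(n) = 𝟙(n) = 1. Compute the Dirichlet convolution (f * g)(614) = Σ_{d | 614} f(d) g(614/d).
(φ * 𝟙)(614) = 614

Divisors of 614: [1, 2, 307, 614]. For each d | 614:
  d = 1: φ(1) · 𝟙(614/1) = 1 · 1 = 1
  d = 2: φ(2) · 𝟙(614/2) = 1 · 1 = 1
  d = 307: φ(307) · 𝟙(614/307) = 306 · 1 = 306
  d = 614: φ(614) · 𝟙(614/614) = 306 · 1 = 306
Summing: (φ * 𝟙)(614) = 1 + 1 + 306 + 306 = 614.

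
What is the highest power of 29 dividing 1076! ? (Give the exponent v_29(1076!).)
v_29(1076!) = 38

Legendre's formula: v_p(n!) = Σ_{k ≥ 1} ⌊n / p^k⌋. For p = 29, n = 1076, the terms are:
  ⌊1076/29^1⌋ = ⌊1076/29⌋ = 37
  ⌊1076/29^2⌋ = ⌊1076/841⌋ = 1
(the next term ⌊1076/29^3⌋ = 0, terminating the sum). Summing: v_29(1076!) = 37 + 1 = 38.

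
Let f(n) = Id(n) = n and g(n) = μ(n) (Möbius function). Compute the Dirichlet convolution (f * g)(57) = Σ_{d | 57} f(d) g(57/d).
(Id * μ)(57) = 36

Divisors of 57: [1, 3, 19, 57]. For each d | 57:
  d = 1: Id(1) · μ(57/1) = 1 · 1 = 1
  d = 3: Id(3) · μ(57/3) = 3 · -1 = -3
  d = 19: Id(19) · μ(57/19) = 19 · -1 = -19
  d = 57: Id(57) · μ(57/57) = 57 · 1 = 57
Summing: (Id * μ)(57) = 1 + -3 + -19 + 57 = 36.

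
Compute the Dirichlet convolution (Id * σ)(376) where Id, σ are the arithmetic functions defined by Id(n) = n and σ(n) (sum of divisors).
(Id * σ)(376) = 4655

Divisors of 376: [1, 2, 4, 8, 47, 94, 188, 376]. For each d | 376:
  d = 1: Id(1) · σ(376/1) = 1 · 720 = 720
  d = 2: Id(2) · σ(376/2) = 2 · 336 = 672
  d = 4: Id(4) · σ(376/4) = 4 · 144 = 576
  d = 8: Id(8) · σ(376/8) = 8 · 48 = 384
  d = 47: Id(47) · σ(376/47) = 47 · 15 = 705
  d = 94: Id(94) · σ(376/94) = 94 · 7 = 658
  d = 188: Id(188) · σ(376/188) = 188 · 3 = 564
  d = 376: Id(376) · σ(376/376) = 376 · 1 = 376
Summing: (Id * σ)(376) = 720 + 672 + 576 + 384 + 705 + 658 + 564 + 376 = 4655.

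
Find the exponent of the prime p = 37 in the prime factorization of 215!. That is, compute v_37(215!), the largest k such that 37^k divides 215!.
v_37(215!) = 5

Legendre's formula: v_p(n!) = Σ_{k ≥ 1} ⌊n / p^k⌋. For p = 37, n = 215, the terms are:
  ⌊215/37^1⌋ = ⌊215/37⌋ = 5
(the next term ⌊215/37^2⌋ = 0, terminating the sum). Summing: v_37(215!) = 5 = 5.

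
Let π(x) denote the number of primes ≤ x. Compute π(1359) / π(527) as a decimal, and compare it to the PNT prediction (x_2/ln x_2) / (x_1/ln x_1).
π(1359)/π(527) = 217/99 ≈ 2.1919;  PNT prediction ≈ 2.2401.

π(527) = 99 and π(1359) = 217, so π(1359)/π(527) ≈ 2.1919. The PNT-predicted ratio is (1359/ln(1359)) / (527/ln(527)) ≈ 2.2401. The two agree to within a few percent, as expected.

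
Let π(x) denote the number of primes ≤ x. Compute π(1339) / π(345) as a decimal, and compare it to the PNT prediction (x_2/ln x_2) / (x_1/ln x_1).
π(1339)/π(345) = 217/68 ≈ 3.1912;  PNT prediction ≈ 3.1501.

π(345) = 68 and π(1339) = 217, so π(1339)/π(345) ≈ 3.1912. The PNT-predicted ratio is (1339/ln(1339)) / (345/ln(345)) ≈ 3.1501. The two agree to within a few percent, as expected.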